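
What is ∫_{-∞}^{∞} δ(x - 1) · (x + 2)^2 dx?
9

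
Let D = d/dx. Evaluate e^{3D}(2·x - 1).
2 x + 5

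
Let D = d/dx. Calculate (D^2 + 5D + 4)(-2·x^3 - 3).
- 8 x^{3} - 30 x^{2} - 12 x - 12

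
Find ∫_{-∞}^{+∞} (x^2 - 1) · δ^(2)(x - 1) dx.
2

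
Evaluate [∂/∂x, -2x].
-2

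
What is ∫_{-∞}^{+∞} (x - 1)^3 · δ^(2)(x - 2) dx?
6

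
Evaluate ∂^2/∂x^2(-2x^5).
- 40 x^{3}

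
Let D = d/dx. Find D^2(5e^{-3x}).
45 e^{- 3 x}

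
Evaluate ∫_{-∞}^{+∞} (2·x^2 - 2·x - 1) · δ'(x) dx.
2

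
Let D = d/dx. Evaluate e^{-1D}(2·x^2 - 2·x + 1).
2 x^{2} - 6 x + 5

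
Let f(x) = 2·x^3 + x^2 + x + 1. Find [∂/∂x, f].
6 x^{2} + 2 x + 1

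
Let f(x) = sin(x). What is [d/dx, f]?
\cos{\left(x \right)}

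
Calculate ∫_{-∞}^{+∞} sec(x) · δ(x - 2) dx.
\sec{\left(2 \right)}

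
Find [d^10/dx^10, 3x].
30\frac{d^{9}}{dx^{9}}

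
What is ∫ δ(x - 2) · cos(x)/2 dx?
\frac{\cos{\left(2 \right)}}{2}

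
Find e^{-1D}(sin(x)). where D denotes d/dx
\sin{\left(x - 1 \right)}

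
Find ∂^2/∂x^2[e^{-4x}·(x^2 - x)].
2 \left(8 x^{2} - 16 x + 5\right) e^{- 4 x}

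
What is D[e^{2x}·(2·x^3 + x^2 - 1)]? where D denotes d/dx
2 \left(2 x^{3} + 4 x^{2} + x - 1\right) e^{2 x}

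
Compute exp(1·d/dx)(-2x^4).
- 2 x^{4} - 8 x^{3} - 12 x^{2} - 8 x - 2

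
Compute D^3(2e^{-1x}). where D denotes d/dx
- 2 e^{- x}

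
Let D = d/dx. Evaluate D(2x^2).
4 x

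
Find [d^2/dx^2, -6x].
-12\frac{d}{dx}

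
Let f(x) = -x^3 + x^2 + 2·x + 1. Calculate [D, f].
- 3 x^{2} + 2 x + 2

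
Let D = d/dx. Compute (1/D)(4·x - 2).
2 x^{2} - 2 x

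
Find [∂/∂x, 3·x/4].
\frac{3}{4}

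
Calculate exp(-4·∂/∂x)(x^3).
x^{3} - 12 x^{2} + 48 x - 64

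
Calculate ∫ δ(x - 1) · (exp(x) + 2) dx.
2 + e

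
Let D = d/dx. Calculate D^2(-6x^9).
- 432 x^{7}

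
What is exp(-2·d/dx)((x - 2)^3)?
x^{3} - 12 x^{2} + 48 x - 64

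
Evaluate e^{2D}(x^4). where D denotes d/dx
x^{4} + 8 x^{3} + 24 x^{2} + 32 x + 16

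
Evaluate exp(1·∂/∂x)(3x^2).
3 x^{2} + 6 x + 3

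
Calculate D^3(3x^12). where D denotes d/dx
3960 x^{9}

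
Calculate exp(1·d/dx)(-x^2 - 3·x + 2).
- x^{2} - 5 x - 2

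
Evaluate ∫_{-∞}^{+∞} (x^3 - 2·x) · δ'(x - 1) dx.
-1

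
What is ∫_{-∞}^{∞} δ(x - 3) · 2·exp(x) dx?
2 e^{3}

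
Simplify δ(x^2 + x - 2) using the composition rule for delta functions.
\frac{\delta(x - 1) + \delta(x + 2)}{3}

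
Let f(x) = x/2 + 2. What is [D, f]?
\frac{1}{2}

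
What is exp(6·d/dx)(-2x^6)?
- 2 x^{6} - 72 x^{5} - 1080 x^{4} - 8640 x^{3} - 38880 x^{2} - 93312 x - 93312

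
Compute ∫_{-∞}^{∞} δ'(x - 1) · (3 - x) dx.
1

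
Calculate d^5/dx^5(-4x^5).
-480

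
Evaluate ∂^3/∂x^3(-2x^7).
- 420 x^{4}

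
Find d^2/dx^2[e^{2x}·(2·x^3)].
4 x \left(2 x^{2} + 6 x + 3\right) e^{2 x}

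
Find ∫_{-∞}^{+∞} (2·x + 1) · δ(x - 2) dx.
5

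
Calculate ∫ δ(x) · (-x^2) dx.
0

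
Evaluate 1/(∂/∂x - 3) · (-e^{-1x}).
\frac{e^{- x}}{4}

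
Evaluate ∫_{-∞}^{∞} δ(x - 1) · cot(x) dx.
\cot{\left(1 \right)}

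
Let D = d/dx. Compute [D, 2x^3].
6 x^{2}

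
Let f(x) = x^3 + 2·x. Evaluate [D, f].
3 x^{2} + 2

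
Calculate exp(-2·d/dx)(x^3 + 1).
x^{3} - 6 x^{2} + 12 x - 7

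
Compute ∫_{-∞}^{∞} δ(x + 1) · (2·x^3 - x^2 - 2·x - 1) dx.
-2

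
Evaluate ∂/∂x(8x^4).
32 x^{3}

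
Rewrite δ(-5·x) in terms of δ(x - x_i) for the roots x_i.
\frac{\delta(x)}{5}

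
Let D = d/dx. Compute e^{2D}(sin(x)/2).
\frac{\sin{\left(x + 2 \right)}}{2}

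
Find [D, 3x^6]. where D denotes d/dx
18 x^{5}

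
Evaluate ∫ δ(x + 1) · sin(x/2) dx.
- \sin{\left(\frac{1}{2} \right)}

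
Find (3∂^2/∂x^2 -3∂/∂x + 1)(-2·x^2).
- 2 x^{2} + 12 x - 12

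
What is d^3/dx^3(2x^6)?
240 x^{3}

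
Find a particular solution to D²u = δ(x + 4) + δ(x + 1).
\frac{|x + 4|}{2} + \frac{|x + 1|}{2}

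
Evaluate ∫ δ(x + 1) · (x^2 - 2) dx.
-1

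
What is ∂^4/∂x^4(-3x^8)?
- 5040 x^{4}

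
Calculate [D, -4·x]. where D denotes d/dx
-4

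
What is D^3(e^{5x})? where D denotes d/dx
125 e^{5 x}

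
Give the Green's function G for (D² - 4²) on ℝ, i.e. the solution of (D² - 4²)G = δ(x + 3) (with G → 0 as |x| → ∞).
-\frac{e^{-4|x + 3|}}{8}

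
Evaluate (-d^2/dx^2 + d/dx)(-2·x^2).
4 - 4 x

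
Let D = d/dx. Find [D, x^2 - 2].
2 x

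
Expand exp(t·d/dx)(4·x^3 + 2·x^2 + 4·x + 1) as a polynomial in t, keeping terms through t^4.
4 t^{3} + t^{2} \left(12 x + 2\right) + 4 t \left(3 x^{2} + x + 1\right) + 4 x^{3} + 2 x^{2} + 4 x + 1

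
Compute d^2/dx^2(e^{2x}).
4 e^{2 x}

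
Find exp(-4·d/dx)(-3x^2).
- 3 x^{2} + 24 x - 48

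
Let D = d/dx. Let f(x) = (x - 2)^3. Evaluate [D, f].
3 \left(x - 2\right)^{2}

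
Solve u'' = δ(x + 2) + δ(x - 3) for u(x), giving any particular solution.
\frac{|x + 2|}{2} + \frac{|x - 3|}{2}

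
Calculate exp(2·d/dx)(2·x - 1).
2 x + 3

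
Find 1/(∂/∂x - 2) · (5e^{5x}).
\frac{5 e^{5 x}}{3}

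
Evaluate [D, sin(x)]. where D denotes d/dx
\cos{\left(x \right)}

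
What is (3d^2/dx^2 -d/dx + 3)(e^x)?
5 e^{x}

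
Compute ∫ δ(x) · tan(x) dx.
0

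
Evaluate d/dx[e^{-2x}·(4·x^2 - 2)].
4 \left(- 2 x^{2} + 2 x + 1\right) e^{- 2 x}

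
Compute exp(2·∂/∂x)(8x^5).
8 x^{5} + 80 x^{4} + 320 x^{3} + 640 x^{2} + 640 x + 256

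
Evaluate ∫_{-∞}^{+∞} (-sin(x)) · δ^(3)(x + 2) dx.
- \cos{\left(2 \right)}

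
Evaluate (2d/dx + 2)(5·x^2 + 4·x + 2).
10 x^{2} + 28 x + 12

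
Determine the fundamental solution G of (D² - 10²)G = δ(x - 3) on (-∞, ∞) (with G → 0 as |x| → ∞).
-\frac{e^{-10|x - 3|}}{20}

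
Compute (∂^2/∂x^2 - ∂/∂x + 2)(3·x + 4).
6 x + 5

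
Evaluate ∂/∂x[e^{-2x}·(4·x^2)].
8 x \left(1 - x\right) e^{- 2 x}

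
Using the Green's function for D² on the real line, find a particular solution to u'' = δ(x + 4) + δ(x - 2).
\frac{|x + 4|}{2} + \frac{|x - 2|}{2}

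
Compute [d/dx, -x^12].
- 12 x^{11}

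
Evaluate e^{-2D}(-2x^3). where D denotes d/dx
- 2 x^{3} + 12 x^{2} - 24 x + 16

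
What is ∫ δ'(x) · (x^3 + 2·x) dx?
-2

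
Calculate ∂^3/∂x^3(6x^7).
1260 x^{4}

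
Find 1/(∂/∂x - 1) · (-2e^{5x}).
- \frac{e^{5 x}}{2}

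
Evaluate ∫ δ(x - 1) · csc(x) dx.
\csc{\left(1 \right)}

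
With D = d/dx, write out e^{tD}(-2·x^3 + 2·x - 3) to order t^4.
- 2 t^{3} - 6 t^{2} x - 2 t \left(3 x^{2} - 1\right) - 2 x^{3} + 2 x - 3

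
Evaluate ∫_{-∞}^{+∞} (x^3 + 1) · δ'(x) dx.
0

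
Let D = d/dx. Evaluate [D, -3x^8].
- 24 x^{7}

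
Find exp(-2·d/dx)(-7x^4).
- 7 x^{4} + 56 x^{3} - 168 x^{2} + 224 x - 112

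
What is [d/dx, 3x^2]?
6 x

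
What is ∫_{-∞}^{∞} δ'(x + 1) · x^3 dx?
-3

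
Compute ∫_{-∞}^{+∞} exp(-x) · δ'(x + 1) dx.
e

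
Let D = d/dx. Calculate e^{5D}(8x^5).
8 x^{5} + 200 x^{4} + 2000 x^{3} + 10000 x^{2} + 25000 x + 25000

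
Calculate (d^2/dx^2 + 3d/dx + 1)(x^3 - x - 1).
x^{3} + 9 x^{2} + 5 x - 4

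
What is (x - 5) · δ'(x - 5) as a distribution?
-\delta(x - 5)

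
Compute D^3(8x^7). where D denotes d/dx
1680 x^{4}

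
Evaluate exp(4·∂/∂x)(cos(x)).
\cos{\left(x + 4 \right)}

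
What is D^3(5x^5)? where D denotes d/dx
300 x^{2}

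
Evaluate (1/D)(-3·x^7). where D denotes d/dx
- \frac{3 x^{8}}{8}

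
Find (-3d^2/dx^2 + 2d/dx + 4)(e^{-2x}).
- 12 e^{- 2 x}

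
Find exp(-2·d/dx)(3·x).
3 x - 6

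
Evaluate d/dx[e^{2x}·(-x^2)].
2 x \left(- x - 1\right) e^{2 x}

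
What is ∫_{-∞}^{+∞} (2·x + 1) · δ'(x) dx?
-2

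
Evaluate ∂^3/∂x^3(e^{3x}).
27 e^{3 x}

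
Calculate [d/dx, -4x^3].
- 12 x^{2}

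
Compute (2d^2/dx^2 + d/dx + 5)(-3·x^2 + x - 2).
- 15 x^{2} - x - 21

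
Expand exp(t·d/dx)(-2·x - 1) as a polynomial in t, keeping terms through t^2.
- 2 t - 2 x - 1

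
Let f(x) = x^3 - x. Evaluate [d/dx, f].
3 x^{2} - 1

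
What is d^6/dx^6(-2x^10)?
- 302400 x^{4}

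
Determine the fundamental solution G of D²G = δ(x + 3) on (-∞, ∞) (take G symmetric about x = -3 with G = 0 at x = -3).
\frac{|x + 3|}{2}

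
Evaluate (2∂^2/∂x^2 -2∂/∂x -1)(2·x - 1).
- 2 x - 3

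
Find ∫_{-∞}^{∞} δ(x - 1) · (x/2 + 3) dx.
\frac{7}{2}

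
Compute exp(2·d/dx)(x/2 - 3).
\frac{x}{2} - 2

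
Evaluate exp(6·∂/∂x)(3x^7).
3 x^{7} + 126 x^{6} + 2268 x^{5} + 22680 x^{4} + 136080 x^{3} + 489888 x^{2} + 979776 x + 839808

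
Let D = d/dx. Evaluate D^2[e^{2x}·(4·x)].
16 \left(x + 1\right) e^{2 x}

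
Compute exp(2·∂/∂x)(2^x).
2^{x + 2}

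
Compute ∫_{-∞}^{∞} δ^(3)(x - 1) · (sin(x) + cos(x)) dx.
- \sin{\left(1 \right)} + \cos{\left(1 \right)}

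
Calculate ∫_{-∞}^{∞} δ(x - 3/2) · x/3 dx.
\frac{1}{2}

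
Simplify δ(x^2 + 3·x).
\frac{\delta(x + 3) + \delta(x)}{3}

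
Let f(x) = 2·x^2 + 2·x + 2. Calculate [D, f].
4 x + 2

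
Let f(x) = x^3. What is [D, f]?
3 x^{2}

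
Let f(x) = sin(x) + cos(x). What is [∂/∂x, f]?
- \sin{\left(x \right)} + \cos{\left(x \right)}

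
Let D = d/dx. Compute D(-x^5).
- 5 x^{4}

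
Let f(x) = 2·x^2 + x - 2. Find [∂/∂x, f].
4 x + 1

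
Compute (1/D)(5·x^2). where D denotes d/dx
\frac{5 x^{3}}{3}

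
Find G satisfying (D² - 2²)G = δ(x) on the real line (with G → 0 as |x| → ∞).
-\frac{e^{-2|x|}}{4}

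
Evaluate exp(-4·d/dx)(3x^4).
3 x^{4} - 48 x^{3} + 288 x^{2} - 768 x + 768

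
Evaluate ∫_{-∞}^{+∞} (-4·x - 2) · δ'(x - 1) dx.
4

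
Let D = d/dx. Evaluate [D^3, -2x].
-6D^{2}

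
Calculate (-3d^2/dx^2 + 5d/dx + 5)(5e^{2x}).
15 e^{2 x}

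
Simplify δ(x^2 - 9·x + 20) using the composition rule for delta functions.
\frac{\delta(x - 5) + \delta(x - 4)}{1}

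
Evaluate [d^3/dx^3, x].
3\frac{d^{2}}{dx^{2}}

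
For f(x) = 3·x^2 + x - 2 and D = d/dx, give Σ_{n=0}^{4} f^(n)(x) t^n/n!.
3 t^{2} + t \left(6 x + 1\right) + 3 x^{2} + x - 2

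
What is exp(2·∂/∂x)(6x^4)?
6 x^{4} + 48 x^{3} + 144 x^{2} + 192 x + 96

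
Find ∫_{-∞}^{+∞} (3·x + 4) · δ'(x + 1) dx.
-3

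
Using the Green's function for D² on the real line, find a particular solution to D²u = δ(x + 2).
\frac{|x + 2|}{2}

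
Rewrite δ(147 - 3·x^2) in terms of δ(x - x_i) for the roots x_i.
\frac{\delta(x - 7) + \delta(x + 7)}{42}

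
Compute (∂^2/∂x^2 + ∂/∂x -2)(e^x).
0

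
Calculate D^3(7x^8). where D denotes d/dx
2352 x^{5}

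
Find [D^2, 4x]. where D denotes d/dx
8D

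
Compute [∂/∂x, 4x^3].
12 x^{2}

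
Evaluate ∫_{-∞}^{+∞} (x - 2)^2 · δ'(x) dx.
4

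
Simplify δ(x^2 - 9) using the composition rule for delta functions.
\frac{\delta(x + 3) + \delta(x - 3)}{6}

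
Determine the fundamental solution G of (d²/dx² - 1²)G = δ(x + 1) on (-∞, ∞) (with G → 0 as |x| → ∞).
-\frac{e^{-|x + 1|}}{2}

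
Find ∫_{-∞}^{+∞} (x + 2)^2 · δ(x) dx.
4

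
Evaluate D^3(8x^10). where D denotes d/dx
5760 x^{7}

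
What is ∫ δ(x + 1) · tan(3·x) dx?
- \tan{\left(3 \right)}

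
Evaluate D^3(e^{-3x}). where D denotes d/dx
- 27 e^{- 3 x}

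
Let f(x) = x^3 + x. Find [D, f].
3 x^{2} + 1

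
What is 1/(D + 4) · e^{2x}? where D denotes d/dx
\frac{e^{2 x}}{6}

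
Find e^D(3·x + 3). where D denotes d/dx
3 x + 6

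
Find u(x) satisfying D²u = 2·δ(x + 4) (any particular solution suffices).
|x + 4|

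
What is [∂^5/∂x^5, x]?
5\frac{d^{4}}{dx^{4}}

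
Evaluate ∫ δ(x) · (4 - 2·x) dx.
4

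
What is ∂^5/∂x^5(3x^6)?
2160 x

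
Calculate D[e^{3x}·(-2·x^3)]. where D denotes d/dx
6 x^{2} \left(- x - 1\right) e^{3 x}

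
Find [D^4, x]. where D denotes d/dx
4D^{3}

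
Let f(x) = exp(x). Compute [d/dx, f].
e^{x}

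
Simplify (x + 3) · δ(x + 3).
0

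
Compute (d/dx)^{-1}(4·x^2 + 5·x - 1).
\frac{4 x^{3}}{3} + \frac{5 x^{2}}{2} - x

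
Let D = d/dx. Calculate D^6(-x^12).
- 665280 x^{6}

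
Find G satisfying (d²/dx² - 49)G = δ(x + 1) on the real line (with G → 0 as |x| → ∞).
-\frac{e^{-7|x + 1|}}{14}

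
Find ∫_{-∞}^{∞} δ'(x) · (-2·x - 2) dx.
2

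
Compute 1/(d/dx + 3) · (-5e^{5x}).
- \frac{5 e^{5 x}}{8}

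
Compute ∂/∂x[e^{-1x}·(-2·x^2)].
2 x \left(x - 2\right) e^{- x}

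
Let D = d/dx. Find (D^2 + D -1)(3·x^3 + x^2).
- 3 x^{3} + 8 x^{2} + 20 x + 2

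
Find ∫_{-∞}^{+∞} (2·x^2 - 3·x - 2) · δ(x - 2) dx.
0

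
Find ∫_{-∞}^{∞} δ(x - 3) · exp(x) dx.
e^{3}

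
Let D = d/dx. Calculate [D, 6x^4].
24 x^{3}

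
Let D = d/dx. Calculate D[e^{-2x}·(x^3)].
x^{2} \left(3 - 2 x\right) e^{- 2 x}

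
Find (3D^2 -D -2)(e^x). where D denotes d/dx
0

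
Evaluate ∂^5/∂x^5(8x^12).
760320 x^{7}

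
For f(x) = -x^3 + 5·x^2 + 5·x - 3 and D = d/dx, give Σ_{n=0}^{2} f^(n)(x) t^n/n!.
t^{2} \left(5 - 3 x\right) + t \left(- 3 x^{2} + 10 x + 5\right) - x^{3} + 5 x^{2} + 5 x - 3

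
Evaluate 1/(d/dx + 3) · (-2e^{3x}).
- \frac{e^{3 x}}{3}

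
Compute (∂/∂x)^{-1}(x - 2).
\frac{x^{2}}{2} - 2 x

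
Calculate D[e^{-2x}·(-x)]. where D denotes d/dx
\left(2 x - 1\right) e^{- 2 x}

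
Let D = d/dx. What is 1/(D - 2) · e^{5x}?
\frac{e^{5 x}}{3}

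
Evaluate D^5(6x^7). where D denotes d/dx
15120 x^{2}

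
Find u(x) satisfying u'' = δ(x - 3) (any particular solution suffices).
\frac{|x - 3|}{2}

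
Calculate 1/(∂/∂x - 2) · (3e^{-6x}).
- \frac{3 e^{- 6 x}}{8}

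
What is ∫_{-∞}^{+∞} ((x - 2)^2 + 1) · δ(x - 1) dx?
2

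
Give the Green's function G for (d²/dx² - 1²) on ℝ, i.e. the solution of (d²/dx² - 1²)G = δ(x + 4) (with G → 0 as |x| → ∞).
-\frac{e^{-|x + 4|}}{2}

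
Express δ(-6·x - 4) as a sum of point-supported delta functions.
\frac{\delta(x + 2/3)}{6}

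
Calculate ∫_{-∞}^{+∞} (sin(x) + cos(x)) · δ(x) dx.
1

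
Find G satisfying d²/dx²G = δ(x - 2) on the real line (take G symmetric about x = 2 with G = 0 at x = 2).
\frac{|x - 2|}{2}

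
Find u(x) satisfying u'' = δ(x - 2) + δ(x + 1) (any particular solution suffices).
\frac{|x - 2|}{2} + \frac{|x + 1|}{2}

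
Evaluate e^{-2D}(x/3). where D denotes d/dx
\frac{x}{3} - \frac{2}{3}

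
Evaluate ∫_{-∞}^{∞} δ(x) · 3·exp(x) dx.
3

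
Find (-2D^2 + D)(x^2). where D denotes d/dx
2 x - 4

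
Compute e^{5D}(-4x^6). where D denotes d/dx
- 4 x^{6} - 120 x^{5} - 1500 x^{4} - 10000 x^{3} - 37500 x^{2} - 75000 x - 62500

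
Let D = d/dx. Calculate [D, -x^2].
- 2 x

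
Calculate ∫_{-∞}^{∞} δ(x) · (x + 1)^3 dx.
1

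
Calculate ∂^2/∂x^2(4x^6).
120 x^{4}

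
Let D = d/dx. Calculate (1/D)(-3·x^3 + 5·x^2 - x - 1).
- \frac{3 x^{4}}{4} + \frac{5 x^{3}}{3} - \frac{x^{2}}{2} - x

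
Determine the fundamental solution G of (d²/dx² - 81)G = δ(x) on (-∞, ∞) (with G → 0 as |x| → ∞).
-\frac{e^{-9|x|}}{18}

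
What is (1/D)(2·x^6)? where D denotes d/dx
\frac{2 x^{7}}{7}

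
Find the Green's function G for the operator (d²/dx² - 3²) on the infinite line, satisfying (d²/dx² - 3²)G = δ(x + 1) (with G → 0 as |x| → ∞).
-\frac{e^{-3|x + 1|}}{6}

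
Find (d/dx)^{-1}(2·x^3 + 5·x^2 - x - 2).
\frac{x^{4}}{2} + \frac{5 x^{3}}{3} - \frac{x^{2}}{2} - 2 x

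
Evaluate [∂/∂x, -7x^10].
- 70 x^{9}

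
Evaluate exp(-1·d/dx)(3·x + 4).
3 x + 1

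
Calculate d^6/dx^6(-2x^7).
- 10080 x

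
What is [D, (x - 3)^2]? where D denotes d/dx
2 x - 6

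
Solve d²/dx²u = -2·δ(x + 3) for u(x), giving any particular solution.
-|x + 3|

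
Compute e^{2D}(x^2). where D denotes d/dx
x^{2} + 4 x + 4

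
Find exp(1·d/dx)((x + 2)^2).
x^{2} + 6 x + 9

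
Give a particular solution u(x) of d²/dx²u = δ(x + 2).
\frac{|x + 2|}{2}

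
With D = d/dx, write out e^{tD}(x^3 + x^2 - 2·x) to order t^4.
t^{3} + t^{2} \left(3 x + 1\right) + t \left(3 x^{2} + 2 x - 2\right) + x^{3} + x^{2} - 2 x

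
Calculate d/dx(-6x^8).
- 48 x^{7}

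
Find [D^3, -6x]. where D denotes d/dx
-18D^{2}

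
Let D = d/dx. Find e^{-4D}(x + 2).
x - 2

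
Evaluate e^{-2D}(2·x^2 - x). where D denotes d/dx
2 x^{2} - 9 x + 10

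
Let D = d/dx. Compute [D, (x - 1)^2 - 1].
2 x - 2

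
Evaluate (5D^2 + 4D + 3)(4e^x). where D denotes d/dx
48 e^{x}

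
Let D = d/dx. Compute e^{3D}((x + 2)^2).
x^{2} + 10 x + 25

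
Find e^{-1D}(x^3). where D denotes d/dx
x^{3} - 3 x^{2} + 3 x - 1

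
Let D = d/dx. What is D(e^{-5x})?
- 5 e^{- 5 x}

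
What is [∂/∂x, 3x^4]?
12 x^{3}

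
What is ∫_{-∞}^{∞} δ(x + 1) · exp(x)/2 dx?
\frac{1}{2 e}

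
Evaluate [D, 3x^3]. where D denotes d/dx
9 x^{2}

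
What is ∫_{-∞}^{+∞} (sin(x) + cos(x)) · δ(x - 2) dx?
\cos{\left(2 \right)} + \sin{\left(2 \right)}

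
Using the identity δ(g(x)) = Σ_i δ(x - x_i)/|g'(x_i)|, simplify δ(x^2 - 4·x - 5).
\frac{\delta(x + 1) + \delta(x - 5)}{6}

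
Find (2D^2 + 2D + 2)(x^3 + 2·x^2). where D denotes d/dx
2 x^{3} + 10 x^{2} + 20 x + 8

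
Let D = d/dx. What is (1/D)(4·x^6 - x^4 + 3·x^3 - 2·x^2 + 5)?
\frac{4 x^{7}}{7} - \frac{x^{5}}{5} + \frac{3 x^{4}}{4} - \frac{2 x^{3}}{3} + 5 x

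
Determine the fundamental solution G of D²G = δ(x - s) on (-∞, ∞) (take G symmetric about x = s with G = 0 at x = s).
\frac{|x - s|}{2}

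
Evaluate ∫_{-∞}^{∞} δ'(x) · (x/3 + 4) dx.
- \frac{1}{3}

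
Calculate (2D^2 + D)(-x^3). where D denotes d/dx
3 x \left(- x - 4\right)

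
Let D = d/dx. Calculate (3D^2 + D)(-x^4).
4 x^{2} \left(- x - 9\right)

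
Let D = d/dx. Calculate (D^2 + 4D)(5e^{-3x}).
- 15 e^{- 3 x}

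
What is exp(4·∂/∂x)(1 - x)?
- x - 3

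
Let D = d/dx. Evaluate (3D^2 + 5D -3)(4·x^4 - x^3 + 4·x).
- 12 x^{4} + 83 x^{3} + 129 x^{2} - 30 x + 20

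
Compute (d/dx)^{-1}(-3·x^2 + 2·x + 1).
- x^{3} + x^{2} + x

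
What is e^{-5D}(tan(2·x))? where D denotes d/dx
\tan{\left(2 x - 10 \right)}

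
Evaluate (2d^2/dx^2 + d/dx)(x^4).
4 x^{2} \left(x + 6\right)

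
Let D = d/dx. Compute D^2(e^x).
e^{x}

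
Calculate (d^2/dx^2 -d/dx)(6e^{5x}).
120 e^{5 x}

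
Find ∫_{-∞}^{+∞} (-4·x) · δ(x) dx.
0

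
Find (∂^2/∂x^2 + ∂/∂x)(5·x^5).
25 x^{3} \left(x + 4\right)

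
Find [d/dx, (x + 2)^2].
2 x + 4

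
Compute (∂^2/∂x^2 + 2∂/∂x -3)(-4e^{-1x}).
16 e^{- x}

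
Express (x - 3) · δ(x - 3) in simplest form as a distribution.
0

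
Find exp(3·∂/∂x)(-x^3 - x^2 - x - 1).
- x^{3} - 10 x^{2} - 34 x - 40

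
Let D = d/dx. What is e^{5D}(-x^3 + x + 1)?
- x^{3} - 15 x^{2} - 74 x - 119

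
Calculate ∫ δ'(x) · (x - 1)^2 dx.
2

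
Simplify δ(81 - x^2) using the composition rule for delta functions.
\frac{\delta(x - 9) + \delta(x + 9)}{18}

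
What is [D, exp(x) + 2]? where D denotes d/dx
e^{x}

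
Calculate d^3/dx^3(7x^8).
2352 x^{5}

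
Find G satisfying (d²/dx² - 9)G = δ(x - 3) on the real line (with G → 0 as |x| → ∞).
-\frac{e^{-3|x - 3|}}{6}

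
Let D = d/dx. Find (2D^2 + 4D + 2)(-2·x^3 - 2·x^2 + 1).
- 4 x^{3} - 28 x^{2} - 40 x - 6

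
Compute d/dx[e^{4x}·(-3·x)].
\left(- 12 x - 3\right) e^{4 x}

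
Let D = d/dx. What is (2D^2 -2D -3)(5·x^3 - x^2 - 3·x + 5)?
- 15 x^{3} - 27 x^{2} + 73 x - 13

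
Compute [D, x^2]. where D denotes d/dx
2 x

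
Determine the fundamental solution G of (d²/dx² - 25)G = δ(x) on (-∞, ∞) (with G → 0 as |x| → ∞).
-\frac{e^{-5|x|}}{10}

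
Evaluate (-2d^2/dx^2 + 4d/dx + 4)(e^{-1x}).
- 2 e^{- x}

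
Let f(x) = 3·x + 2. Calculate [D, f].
3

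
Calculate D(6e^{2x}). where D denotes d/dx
12 e^{2 x}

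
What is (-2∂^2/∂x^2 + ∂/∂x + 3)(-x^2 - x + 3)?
- 3 x^{2} - 5 x + 12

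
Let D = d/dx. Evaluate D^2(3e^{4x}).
48 e^{4 x}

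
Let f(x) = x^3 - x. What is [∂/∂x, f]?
3 x^{2} - 1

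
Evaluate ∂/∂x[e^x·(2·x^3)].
2 x^{2} \left(x + 3\right) e^{x}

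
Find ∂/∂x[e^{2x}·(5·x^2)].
10 x \left(x + 1\right) e^{2 x}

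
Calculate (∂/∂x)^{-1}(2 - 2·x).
- x^{2} + 2 x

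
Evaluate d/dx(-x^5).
- 5 x^{4}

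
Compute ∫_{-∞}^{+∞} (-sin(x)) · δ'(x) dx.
1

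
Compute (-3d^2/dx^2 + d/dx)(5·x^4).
20 x^{2} \left(x - 9\right)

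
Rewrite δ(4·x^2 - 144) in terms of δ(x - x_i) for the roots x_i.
\frac{\delta(x - 6) + \delta(x + 6)}{48}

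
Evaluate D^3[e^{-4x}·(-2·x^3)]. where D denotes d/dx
4 \left(32 x^{3} - 72 x^{2} + 36 x - 3\right) e^{- 4 x}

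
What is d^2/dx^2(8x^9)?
576 x^{7}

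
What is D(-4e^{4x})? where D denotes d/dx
- 16 e^{4 x}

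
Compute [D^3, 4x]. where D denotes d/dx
12D^{2}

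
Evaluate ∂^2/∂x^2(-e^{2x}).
- 4 e^{2 x}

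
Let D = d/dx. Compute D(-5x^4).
- 20 x^{3}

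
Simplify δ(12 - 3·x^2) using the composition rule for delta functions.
\frac{\delta(x - 2) + \delta(x + 2)}{12}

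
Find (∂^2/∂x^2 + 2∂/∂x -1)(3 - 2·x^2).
2 x^{2} - 8 x - 7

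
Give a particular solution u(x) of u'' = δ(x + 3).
\frac{|x + 3|}{2}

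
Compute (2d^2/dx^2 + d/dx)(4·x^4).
16 x^{2} \left(x + 6\right)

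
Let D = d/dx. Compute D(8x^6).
48 x^{5}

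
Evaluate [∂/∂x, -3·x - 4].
-3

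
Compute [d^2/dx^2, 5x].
10\frac{d}{dx}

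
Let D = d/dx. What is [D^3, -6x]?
-18D^{2}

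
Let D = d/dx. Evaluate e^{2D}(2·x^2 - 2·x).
2 x^{2} + 6 x + 4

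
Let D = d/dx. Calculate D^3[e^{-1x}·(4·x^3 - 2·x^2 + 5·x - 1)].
\left(- 4 x^{3} + 38 x^{2} - 89 x + 52\right) e^{- x}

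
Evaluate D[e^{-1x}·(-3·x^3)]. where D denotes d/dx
3 x^{2} \left(x - 3\right) e^{- x}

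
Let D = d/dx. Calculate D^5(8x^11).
443520 x^{6}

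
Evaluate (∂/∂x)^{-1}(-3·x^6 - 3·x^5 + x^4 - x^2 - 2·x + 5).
- \frac{3 x^{7}}{7} - \frac{x^{6}}{2} + \frac{x^{5}}{5} - \frac{x^{3}}{3} - x^{2} + 5 x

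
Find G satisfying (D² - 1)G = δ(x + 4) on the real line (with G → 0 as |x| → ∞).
-\frac{e^{-|x + 4|}}{2}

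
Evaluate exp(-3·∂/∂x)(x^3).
x^{3} - 9 x^{2} + 27 x - 27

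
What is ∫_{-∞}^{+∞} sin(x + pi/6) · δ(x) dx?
\frac{1}{2}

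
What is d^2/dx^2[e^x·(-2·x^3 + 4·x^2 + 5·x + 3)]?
\left(- 2 x^{3} - 8 x^{2} + 9 x + 21\right) e^{x}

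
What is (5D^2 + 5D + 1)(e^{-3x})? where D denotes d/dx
31 e^{- 3 x}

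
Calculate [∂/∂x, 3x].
3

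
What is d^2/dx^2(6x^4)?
72 x^{2}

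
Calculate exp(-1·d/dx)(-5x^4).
- 5 x^{4} + 20 x^{3} - 30 x^{2} + 20 x - 5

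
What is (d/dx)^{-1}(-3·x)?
- \frac{3 x^{2}}{2}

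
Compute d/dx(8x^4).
32 x^{3}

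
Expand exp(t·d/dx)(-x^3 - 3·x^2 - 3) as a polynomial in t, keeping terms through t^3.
- t^{3} - 3 t^{2} \left(x + 1\right) - 3 t x \left(x + 2\right) - x^{3} - 3 x^{2} - 3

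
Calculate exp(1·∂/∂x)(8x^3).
8 x^{3} + 24 x^{2} + 24 x + 8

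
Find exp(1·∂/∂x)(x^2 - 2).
x^{2} + 2 x - 1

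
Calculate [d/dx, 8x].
8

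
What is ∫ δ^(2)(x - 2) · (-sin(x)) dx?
\sin{\left(2 \right)}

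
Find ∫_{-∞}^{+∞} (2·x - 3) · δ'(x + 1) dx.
-2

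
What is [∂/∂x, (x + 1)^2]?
2 x + 2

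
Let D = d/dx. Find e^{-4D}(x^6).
x^{6} - 24 x^{5} + 240 x^{4} - 1280 x^{3} + 3840 x^{2} - 6144 x + 4096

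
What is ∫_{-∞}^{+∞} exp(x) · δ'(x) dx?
-1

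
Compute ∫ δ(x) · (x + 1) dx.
1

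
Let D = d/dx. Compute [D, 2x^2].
4 x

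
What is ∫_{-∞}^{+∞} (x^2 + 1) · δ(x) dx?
1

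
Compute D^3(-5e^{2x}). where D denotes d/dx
- 40 e^{2 x}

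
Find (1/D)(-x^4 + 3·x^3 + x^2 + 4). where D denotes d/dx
- \frac{x^{5}}{5} + \frac{3 x^{4}}{4} + \frac{x^{3}}{3} + 4 x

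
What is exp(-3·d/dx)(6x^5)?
6 x^{5} - 90 x^{4} + 540 x^{3} - 1620 x^{2} + 2430 x - 1458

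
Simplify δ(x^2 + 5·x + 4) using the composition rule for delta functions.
\frac{\delta(x + 4) + \delta(x + 1)}{3}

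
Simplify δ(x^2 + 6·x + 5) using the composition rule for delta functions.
\frac{\delta(x + 5) + \delta(x + 1)}{4}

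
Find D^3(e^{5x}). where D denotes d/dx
125 e^{5 x}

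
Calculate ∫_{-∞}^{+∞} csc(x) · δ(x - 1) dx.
\csc{\left(1 \right)}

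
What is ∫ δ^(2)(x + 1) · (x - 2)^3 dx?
-18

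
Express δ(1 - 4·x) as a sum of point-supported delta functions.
\frac{\delta(x - 1/4)}{4}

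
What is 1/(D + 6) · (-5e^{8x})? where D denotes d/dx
- \frac{5 e^{8 x}}{14}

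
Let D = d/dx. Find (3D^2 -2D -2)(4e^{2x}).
24 e^{2 x}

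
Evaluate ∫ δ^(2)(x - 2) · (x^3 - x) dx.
12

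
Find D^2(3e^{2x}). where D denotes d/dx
12 e^{2 x}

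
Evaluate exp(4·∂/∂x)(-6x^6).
- 6 x^{6} - 144 x^{5} - 1440 x^{4} - 7680 x^{3} - 23040 x^{2} - 36864 x - 24576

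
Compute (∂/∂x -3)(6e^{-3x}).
- 36 e^{- 3 x}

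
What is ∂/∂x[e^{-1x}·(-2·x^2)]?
2 x \left(x - 2\right) e^{- x}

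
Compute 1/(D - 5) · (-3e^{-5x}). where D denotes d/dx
\frac{3 e^{- 5 x}}{10}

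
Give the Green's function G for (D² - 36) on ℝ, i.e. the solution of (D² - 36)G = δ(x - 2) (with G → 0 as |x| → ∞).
-\frac{e^{-6|x - 2|}}{12}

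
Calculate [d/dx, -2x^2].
- 4 x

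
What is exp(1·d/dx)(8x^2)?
8 x^{2} + 16 x + 8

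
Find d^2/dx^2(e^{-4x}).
16 e^{- 4 x}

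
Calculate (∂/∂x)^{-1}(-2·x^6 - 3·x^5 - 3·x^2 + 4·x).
- \frac{2 x^{7}}{7} - \frac{x^{6}}{2} - x^{3} + 2 x^{2}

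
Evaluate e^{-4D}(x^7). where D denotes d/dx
x^{7} - 28 x^{6} + 336 x^{5} - 2240 x^{4} + 8960 x^{3} - 21504 x^{2} + 28672 x - 16384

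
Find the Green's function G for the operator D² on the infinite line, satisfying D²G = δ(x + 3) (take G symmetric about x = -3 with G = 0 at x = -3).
\frac{|x + 3|}{2}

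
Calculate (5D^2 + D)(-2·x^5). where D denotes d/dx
10 x^{3} \left(- x - 20\right)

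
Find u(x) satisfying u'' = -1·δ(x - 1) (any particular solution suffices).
-\frac{|x - 1|}{2}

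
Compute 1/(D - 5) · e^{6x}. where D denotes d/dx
e^{6 x}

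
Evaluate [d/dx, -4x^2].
- 8 x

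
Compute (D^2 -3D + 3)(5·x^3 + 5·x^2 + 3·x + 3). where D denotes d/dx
15 x^{3} - 30 x^{2} + 9 x + 10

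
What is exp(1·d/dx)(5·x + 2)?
5 x + 7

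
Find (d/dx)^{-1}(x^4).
\frac{x^{5}}{5}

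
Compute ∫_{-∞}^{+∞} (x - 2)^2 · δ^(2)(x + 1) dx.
2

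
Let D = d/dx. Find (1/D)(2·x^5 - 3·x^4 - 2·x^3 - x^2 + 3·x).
\frac{x^{6}}{3} - \frac{3 x^{5}}{5} - \frac{x^{4}}{2} - \frac{x^{3}}{3} + \frac{3 x^{2}}{2}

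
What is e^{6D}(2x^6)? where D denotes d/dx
2 x^{6} + 72 x^{5} + 1080 x^{4} + 8640 x^{3} + 38880 x^{2} + 93312 x + 93312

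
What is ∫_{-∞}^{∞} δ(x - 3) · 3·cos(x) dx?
3 \cos{\left(3 \right)}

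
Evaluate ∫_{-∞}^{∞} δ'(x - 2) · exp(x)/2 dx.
- \frac{e^{2}}{2}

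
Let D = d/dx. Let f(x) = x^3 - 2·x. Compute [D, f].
3 x^{2} - 2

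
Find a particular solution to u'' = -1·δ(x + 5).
-\frac{|x + 5|}{2}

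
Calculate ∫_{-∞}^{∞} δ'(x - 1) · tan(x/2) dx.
- \frac{1}{2} - \frac{\tan^{2}{\left(\frac{1}{2} \right)}}{2}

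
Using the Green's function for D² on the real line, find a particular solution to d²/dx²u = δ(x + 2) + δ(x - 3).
\frac{|x + 2|}{2} + \frac{|x - 3|}{2}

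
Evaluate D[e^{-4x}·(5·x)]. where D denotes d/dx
5 \left(1 - 4 x\right) e^{- 4 x}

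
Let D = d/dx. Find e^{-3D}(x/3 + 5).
\frac{x}{3} + 4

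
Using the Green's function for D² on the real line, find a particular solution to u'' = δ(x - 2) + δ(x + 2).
\frac{|x - 2|}{2} + \frac{|x + 2|}{2}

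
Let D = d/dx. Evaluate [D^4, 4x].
16D^{3}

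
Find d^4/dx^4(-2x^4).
-48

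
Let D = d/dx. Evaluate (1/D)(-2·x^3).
- \frac{x^{4}}{2}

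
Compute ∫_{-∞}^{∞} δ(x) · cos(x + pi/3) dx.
\frac{1}{2}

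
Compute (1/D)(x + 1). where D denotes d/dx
\frac{x^{2}}{2} + x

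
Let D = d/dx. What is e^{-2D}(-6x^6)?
- 6 x^{6} + 72 x^{5} - 360 x^{4} + 960 x^{3} - 1440 x^{2} + 1152 x - 384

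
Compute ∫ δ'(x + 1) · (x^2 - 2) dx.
2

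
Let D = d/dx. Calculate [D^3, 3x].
9D^{2}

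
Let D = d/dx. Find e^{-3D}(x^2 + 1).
x^{2} - 6 x + 10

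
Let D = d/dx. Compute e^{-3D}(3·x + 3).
3 x - 6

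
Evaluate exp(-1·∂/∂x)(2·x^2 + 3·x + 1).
x \left(2 x - 1\right)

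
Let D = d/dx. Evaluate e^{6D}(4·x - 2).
4 x + 22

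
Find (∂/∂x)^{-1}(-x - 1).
- \frac{x^{2}}{2} - x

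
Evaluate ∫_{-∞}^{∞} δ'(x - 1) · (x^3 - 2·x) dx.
-1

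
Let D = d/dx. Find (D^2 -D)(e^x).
0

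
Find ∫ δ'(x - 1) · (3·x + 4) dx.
-3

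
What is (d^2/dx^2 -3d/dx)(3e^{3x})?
0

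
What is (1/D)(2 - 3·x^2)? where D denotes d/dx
- x^{3} + 2 x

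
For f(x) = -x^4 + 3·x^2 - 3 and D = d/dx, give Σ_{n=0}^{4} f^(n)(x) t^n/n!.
- t^{4} - 4 t^{3} x - t^{2} \left(6 x^{2} - 3\right) - 2 t x \left(2 x^{2} - 3\right) - x^{4} + 3 x^{2} - 3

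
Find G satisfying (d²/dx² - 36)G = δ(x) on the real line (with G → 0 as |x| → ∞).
-\frac{e^{-6|x|}}{12}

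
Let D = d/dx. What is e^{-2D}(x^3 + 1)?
x^{3} - 6 x^{2} + 12 x - 7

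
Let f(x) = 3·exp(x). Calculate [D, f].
3 e^{x}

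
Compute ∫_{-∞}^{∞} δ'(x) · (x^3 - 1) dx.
0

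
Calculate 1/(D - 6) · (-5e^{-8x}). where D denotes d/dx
\frac{5 e^{- 8 x}}{14}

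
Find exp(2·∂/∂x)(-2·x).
- 2 x - 4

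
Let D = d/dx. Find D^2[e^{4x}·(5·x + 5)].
\left(80 x + 120\right) e^{4 x}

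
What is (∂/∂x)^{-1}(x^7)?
\frac{x^{8}}{8}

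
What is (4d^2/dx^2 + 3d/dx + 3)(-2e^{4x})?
- 158 e^{4 x}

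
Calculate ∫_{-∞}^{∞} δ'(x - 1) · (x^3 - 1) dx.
-3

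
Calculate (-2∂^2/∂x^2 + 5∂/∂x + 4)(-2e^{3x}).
- 2 e^{3 x}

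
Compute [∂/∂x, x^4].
4 x^{3}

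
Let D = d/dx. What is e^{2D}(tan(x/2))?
\tan{\left(\frac{x}{2} + 1 \right)}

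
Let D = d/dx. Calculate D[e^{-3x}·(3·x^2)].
3 x \left(2 - 3 x\right) e^{- 3 x}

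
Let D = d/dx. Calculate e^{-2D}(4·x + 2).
4 x - 6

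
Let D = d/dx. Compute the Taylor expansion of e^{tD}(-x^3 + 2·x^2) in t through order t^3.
- t^{3} - t^{2} \left(3 x - 2\right) - t x \left(3 x - 4\right) - x^{3} + 2 x^{2}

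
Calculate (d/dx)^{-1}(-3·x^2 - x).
- x^{3} - \frac{x^{2}}{2}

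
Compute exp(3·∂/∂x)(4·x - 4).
4 x + 8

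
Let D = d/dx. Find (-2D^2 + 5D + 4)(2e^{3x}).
2 e^{3 x}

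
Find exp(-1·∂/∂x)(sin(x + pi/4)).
\sin{\left(x - 1 + \frac{\pi}{4} \right)}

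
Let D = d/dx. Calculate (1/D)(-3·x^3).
- \frac{3 x^{4}}{4}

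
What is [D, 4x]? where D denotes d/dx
4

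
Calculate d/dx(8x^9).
72 x^{8}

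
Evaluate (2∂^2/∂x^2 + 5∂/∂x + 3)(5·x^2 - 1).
15 x^{2} + 50 x + 17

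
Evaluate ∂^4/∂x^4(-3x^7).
- 2520 x^{3}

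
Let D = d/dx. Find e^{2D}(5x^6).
5 x^{6} + 60 x^{5} + 300 x^{4} + 800 x^{3} + 1200 x^{2} + 960 x + 320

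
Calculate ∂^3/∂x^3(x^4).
24 x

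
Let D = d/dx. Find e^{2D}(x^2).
x^{2} + 4 x + 4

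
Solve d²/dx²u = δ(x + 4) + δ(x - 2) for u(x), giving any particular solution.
\frac{|x + 4|}{2} + \frac{|x - 2|}{2}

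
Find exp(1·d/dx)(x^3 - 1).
x \left(x^{2} + 3 x + 3\right)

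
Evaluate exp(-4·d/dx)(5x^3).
5 x^{3} - 60 x^{2} + 240 x - 320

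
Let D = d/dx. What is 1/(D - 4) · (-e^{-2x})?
\frac{e^{- 2 x}}{6}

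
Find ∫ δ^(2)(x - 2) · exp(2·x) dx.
4 e^{4}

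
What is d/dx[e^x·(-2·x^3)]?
2 x^{2} \left(- x - 3\right) e^{x}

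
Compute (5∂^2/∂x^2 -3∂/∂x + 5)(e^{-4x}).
97 e^{- 4 x}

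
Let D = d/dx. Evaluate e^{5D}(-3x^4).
- 3 x^{4} - 60 x^{3} - 450 x^{2} - 1500 x - 1875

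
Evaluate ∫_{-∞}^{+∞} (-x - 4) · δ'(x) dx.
1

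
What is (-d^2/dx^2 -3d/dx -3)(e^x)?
- 7 e^{x}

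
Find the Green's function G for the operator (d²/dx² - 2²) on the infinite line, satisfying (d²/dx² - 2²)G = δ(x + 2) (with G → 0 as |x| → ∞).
-\frac{e^{-2|x + 2|}}{4}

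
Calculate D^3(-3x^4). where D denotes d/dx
- 72 x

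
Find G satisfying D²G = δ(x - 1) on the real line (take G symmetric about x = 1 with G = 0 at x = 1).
\frac{|x - 1|}{2}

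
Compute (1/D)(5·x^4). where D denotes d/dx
x^{5}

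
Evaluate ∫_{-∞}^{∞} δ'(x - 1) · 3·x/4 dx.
- \frac{3}{4}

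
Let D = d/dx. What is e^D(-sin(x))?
- \sin{\left(x + 1 \right)}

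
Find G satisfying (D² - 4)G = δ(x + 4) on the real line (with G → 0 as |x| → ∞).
-\frac{e^{-2|x + 4|}}{4}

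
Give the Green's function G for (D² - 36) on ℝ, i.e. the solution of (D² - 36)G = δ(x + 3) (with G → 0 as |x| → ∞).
-\frac{e^{-6|x + 3|}}{12}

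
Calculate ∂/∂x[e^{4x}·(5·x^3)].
x^{2} \left(20 x + 15\right) e^{4 x}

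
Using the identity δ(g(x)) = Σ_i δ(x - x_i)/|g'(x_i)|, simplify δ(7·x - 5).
\frac{\delta(x - 5/7)}{7}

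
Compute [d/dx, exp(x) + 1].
e^{x}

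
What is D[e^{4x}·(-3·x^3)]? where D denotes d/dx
x^{2} \left(- 12 x - 9\right) e^{4 x}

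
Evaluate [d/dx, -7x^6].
- 42 x^{5}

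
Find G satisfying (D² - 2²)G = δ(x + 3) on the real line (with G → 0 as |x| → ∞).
-\frac{e^{-2|x + 3|}}{4}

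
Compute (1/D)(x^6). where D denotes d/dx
\frac{x^{7}}{7}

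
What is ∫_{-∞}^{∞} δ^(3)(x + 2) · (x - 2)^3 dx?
-6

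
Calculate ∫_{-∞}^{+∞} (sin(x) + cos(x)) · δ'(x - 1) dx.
- \cos{\left(1 \right)} + \sin{\left(1 \right)}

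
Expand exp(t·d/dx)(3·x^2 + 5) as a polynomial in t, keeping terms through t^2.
3 t^{2} + 6 t x + 3 x^{2} + 5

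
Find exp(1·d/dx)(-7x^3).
- 7 x^{3} - 21 x^{2} - 21 x - 7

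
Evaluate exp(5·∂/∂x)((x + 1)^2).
x^{2} + 12 x + 36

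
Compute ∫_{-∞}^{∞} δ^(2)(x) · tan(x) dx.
0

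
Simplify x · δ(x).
0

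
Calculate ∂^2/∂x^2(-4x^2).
-8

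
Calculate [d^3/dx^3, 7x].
21\frac{d^{2}}{dx^{2}}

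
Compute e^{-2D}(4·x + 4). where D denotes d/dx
4 x - 4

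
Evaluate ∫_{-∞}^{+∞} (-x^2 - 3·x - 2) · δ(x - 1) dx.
-6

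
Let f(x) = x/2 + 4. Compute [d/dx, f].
\frac{1}{2}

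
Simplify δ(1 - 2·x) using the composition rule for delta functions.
\frac{\delta(x - 1/2)}{2}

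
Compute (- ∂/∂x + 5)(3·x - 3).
15 x - 18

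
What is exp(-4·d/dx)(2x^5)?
2 x^{5} - 40 x^{4} + 320 x^{3} - 1280 x^{2} + 2560 x - 2048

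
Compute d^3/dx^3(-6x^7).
- 1260 x^{4}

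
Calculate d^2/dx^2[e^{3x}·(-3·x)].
\left(- 27 x - 18\right) e^{3 x}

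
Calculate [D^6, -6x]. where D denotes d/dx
-36D^{5}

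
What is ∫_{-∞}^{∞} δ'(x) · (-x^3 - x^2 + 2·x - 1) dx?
-2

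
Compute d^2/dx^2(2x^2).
4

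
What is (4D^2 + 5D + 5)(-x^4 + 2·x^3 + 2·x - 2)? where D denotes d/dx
x \left(- 5 x^{3} - 10 x^{2} - 18 x + 58\right)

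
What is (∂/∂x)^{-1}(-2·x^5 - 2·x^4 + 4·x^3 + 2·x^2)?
- \frac{x^{6}}{3} - \frac{2 x^{5}}{5} + x^{4} + \frac{2 x^{3}}{3}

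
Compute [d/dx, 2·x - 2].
2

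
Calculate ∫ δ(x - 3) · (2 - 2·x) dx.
-4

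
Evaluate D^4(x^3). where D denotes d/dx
0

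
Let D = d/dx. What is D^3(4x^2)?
0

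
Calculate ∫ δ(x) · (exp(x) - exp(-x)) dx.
0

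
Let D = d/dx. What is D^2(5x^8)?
280 x^{6}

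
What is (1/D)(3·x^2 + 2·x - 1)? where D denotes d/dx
x^{3} + x^{2} - x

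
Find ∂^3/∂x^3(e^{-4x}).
- 64 e^{- 4 x}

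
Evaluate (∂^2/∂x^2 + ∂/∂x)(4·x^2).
8 x + 8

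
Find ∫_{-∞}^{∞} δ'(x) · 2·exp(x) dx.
-2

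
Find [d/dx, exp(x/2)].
\frac{e^{\frac{x}{2}}}{2}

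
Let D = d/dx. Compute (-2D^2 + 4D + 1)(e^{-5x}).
- 69 e^{- 5 x}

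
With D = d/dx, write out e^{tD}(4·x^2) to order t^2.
4 t^{2} + 8 t x + 4 x^{2}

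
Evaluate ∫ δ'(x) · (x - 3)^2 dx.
6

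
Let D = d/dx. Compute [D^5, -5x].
-25D^{4}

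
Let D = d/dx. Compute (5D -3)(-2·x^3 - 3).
6 x^{3} - 30 x^{2} + 9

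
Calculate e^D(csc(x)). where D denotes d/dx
\csc{\left(x + 1 \right)}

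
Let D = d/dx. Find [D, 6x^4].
24 x^{3}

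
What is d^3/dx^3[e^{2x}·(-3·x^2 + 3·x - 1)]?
\left(- 24 x^{2} - 48 x - 8\right) e^{2 x}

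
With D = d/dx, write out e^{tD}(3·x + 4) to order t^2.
3 t + 3 x + 4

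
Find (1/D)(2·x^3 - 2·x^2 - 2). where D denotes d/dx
\frac{x^{4}}{2} - \frac{2 x^{3}}{3} - 2 x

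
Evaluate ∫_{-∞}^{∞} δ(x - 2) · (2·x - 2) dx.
2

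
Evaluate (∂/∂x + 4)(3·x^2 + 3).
12 x^{2} + 6 x + 12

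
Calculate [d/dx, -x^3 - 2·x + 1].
- 3 x^{2} - 2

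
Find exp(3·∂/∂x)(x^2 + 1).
x^{2} + 6 x + 10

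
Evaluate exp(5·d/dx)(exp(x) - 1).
e^{x + 5} - 1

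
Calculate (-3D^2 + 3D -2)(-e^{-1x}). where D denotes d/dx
8 e^{- x}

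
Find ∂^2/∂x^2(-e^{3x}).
- 9 e^{3 x}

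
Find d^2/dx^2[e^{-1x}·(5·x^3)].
5 x \left(x^{2} - 6 x + 6\right) e^{- x}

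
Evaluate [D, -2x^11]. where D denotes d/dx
- 22 x^{10}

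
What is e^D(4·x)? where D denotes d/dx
4 x + 4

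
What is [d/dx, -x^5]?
- 5 x^{4}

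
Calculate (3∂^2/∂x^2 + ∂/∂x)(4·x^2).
8 x + 24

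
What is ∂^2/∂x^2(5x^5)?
100 x^{3}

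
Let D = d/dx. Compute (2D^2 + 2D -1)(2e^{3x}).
46 e^{3 x}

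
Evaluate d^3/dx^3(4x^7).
840 x^{4}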